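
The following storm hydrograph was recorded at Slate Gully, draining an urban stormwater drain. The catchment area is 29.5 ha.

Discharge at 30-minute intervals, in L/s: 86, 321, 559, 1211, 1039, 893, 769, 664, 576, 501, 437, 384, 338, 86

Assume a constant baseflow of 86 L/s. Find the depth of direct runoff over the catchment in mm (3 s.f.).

Direct runoff: 0.0, 235.0, 473.0, 1125.0, 953.0, 807.0, 683.0, 578.0, 490.0, 415.0, 351.0, 298.0, 252.0, 0.0 L/s; ΣQ_DR = 6660 L/s.
V = ΣQ_DR · Δt = 6660 × 1800 s = 1.199 × 10^7 L.
Over A = 29.5 ha, depth = V / A = 40.6 mm.

d ≈ 40.6 mm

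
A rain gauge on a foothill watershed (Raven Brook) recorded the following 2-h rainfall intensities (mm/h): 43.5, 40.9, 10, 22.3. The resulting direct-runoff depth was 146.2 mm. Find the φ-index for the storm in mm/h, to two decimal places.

φ ≈ 11.20 mm/h

Only the 3 blocks with intensity above φ contribute runoff: 43.5, 40.9, 22.3 mm/h.
Σ(I−φ)·Δt = d  ⇒  (43.5+40.9+22.3 − 3φ)·2 = 146.2
φ = (106.7 − 146.2/2) / 3 = 11.20 mm/h.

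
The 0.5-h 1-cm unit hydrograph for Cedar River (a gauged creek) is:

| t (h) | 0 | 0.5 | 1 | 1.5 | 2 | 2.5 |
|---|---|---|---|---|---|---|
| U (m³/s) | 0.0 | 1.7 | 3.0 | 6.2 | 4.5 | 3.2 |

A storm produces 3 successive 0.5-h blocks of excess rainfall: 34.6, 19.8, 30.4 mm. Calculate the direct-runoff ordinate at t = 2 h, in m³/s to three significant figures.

By discrete convolution, Q_j = Σ (P_i / 10 mm) · U_{j−i}.
At t = 2 h (j=4): Q = (34.6/10)·4.5 + (19.8/10)·6.2 + (30.4/10)·3.0 = 37.0 m³/s.

Q ≈ 37.0 m³/s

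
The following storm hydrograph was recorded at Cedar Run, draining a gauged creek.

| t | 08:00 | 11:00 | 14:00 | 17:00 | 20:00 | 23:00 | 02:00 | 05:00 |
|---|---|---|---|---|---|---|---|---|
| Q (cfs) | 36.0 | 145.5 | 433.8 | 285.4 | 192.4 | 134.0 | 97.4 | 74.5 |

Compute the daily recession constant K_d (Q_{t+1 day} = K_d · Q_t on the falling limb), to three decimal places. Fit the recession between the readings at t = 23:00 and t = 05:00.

K_d ≈ 0.096

Between t = 23:00 and t = 05:00 the flow falls from 134.0 to 74.5 cfs over 2×3 h = 6 h.
Per-interval ratio K = (74.5/134.0)^(1/2) = 0.7456; K_d = K^(24/3) = 0.096.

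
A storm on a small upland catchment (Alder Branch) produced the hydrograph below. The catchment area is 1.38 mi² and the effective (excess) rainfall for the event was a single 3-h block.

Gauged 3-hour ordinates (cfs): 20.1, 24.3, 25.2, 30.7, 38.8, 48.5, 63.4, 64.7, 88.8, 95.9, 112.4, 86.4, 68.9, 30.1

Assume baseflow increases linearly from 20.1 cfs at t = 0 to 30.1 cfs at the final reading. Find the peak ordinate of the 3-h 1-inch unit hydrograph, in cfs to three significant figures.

U_p ≈ 56.2 cfs

Direct runoff: 0.00, 3.43, 3.56, 8.29, 15.62, 24.55, 38.68, 39.22, 62.55, 68.88, 84.61, 57.84, 39.57, 0.00 cfs; ΣQ_DR = 446.8 cfs, peak = 84.61 cfs.
Runoff depth d = ΣQ_DR·Δt / A = 446.8 × 10800 / (1.38 mi²) = 1.505 in.
The 1-inch UH is the DRH scaled by (1 in)/d, so U_p = 84.61 × 1/1.505 = 56.2 cfs.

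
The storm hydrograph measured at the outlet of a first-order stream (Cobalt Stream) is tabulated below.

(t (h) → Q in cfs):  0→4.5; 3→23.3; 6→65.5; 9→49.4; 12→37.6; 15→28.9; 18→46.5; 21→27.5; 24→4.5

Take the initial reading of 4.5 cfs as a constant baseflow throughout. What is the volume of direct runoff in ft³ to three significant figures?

Direct-runoff ordinates (Q − Q_b): 0.0, 18.8, 61.0, 44.9, 33.1, 24.4, 42.0, 23.0, 0.0 cfs.
ΣQ_DR = 247.2 cfs.
With Δt = 3 h = 10800 s, V = ΣQ_DR · Δt = 247.2 × 10800 = 2.67 × 10^6 ft³.

V ≈ 2.67 × 10^6 ft³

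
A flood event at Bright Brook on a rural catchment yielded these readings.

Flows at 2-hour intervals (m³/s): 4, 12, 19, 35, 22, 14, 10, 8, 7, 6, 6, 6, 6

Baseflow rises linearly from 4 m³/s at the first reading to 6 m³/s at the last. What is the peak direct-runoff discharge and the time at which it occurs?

Subtracting baseflow gives direct-runoff ordinates: 0.00, 7.83, 14.67, 30.50, 17.33, 9.17, 5.00, 2.83, 1.67, 0.50, 0.33, 0.17, 0.00 m³/s.
The maximum is 30.50 m³/s, occurring at the reading for t = 6 h.

Q_p = 30.50 m³/s at t = 6 h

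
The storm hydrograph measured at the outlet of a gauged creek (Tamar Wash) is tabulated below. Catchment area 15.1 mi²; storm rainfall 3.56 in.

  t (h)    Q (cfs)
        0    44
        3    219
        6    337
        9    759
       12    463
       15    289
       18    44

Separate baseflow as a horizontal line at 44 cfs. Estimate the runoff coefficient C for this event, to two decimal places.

C ≈ 0.16

ΣQ_DR = 1847 cfs; V = ΣQ_DR·Δt = 1.995 × 10^7 ft³.
Runoff depth d = V / A = 0.5686 in.
C = d / P = 0.5686 / 3.56 = 0.16.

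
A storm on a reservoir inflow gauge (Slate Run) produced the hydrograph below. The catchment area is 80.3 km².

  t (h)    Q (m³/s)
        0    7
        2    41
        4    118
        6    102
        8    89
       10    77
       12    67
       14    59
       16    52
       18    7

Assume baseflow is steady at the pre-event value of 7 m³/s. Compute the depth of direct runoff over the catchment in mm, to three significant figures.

Direct runoff: 0.0, 34.0, 111.0, 95.0, 82.0, 70.0, 60.0, 52.0, 45.0, 0.0 m³/s; ΣQ_DR = 549.0 m³/s.
V = ΣQ_DR · Δt = 549.0 × 7200 s = 3.953 × 10^6 m³.
Over A = 80.3 km², depth = V / A = 49.2 mm.

d ≈ 49.2 mm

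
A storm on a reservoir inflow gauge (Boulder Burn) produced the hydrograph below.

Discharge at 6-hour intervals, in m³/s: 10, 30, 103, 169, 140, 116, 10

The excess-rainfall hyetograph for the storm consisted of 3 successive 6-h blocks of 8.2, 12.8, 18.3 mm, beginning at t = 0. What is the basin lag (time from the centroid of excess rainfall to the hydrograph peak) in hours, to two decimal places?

t_L ≈ 7.46 h

Centroid of excess rainfall: t_c = Σ P_i·t̄_i / ΣP_i = 10.5420 h (block centres at 3, 9, 15 h).
Hydrograph peak occurs at t = 18 h, so basin lag t_L = 18 − 10.5420 = 7.46 h.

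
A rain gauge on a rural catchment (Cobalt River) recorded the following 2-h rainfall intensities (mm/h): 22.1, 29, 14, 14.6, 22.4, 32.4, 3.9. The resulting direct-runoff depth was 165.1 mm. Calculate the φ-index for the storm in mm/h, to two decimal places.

Only the 6 blocks with intensity above φ contribute runoff: 22.1, 29, 14, 14.6, 22.4, 32.4 mm/h.
Σ(I−φ)·Δt = d  ⇒  (22.1+29+14+14.6+22.4+32.4 − 6φ)·2 = 165.1
φ = (134.5 − 165.1/2) / 6 = 8.66 mm/h.

φ ≈ 8.66 mm/h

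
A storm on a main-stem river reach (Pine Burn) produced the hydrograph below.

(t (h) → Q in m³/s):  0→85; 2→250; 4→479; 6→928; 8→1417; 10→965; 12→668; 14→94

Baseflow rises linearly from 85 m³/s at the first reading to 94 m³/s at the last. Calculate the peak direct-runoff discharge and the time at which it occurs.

Subtracting baseflow gives direct-runoff ordinates: 0.00, 163.71, 391.43, 839.14, 1326.86, 873.57, 575.29, 0.00 m³/s.
The maximum is 1326.86 m³/s, occurring at the reading for t = 8 h.

Q_p = 1326.86 m³/s at t = 8 h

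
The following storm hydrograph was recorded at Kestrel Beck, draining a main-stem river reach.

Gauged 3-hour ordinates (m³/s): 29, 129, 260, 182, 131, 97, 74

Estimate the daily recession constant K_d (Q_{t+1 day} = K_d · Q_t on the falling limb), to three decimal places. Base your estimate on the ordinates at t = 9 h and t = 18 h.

K_d ≈ 0.091

Between t = 9 h and t = 18 h the flow falls from 182 to 74 m³/s over 3×3 h = 9 h.
Per-interval ratio K = (74/182)^(1/3) = 0.7408; K_d = K^(24/3) = 0.091.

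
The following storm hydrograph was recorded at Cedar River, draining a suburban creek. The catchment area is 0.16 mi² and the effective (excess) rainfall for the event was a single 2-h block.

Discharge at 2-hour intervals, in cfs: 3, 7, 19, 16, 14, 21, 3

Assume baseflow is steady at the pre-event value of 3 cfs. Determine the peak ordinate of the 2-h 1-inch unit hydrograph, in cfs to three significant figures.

Direct runoff: 0.0, 4.0, 16.0, 13.0, 11.0, 18.0, 0.0 cfs; ΣQ_DR = 62.00 cfs, peak = 18.0 cfs.
Runoff depth d = ΣQ_DR·Δt / A = 62.00 × 7200 / (0.16 mi²) = 1.201 in.
The 1-inch UH is the DRH scaled by (1 in)/d, so U_p = 18.0 × 1/1.201 = 15.0 cfs.

U_p ≈ 15.0 cfs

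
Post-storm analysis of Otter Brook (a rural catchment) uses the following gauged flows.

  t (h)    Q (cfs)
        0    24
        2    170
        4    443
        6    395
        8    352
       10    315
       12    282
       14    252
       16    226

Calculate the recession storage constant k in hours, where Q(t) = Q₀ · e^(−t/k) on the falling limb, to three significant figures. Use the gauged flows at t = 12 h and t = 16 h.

On the falling limb, Q drops from 282 to 226 cfs between t = 12 h and t = 16 h (Δt = 4 h).
k = −Δt / ln(Q₂/Q₁) = −4 / ln(226/282) = 18.1 h.

k ≈ 18.1 h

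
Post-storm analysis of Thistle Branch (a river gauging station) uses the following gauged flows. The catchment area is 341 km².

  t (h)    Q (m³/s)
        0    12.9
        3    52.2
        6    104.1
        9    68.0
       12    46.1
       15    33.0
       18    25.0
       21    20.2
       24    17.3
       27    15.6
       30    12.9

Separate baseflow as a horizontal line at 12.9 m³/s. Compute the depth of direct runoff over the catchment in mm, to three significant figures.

d ≈ 8.41 mm

Direct runoff: 0.0, 39.3, 91.2, 55.1, 33.2, 20.1, 12.1, 7.3, 4.4, 2.7, 0.0 m³/s; ΣQ_DR = 265.4 m³/s.
V = ΣQ_DR · Δt = 265.4 × 10800 s = 2.866 × 10^6 m³.
Over A = 341 km², depth = V / A = 8.41 mm.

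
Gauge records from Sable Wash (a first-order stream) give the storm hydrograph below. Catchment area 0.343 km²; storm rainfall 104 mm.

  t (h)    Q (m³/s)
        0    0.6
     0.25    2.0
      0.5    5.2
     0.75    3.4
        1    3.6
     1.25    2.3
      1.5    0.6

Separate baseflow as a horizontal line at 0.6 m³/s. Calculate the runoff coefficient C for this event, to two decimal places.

C ≈ 0.34

ΣQ_DR = 13.50 m³/s; V = ΣQ_DR·Δt = 12150 m³.
Runoff depth d = V / A = 35.42 mm.
C = d / P = 35.42 / 104 = 0.34.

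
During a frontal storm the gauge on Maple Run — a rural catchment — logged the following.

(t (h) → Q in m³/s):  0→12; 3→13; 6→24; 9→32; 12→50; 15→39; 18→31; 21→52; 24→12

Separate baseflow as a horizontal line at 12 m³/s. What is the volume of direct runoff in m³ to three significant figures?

Direct-runoff ordinates (Q − Q_b): 0.0, 1.0, 12.0, 20.0, 38.0, 27.0, 19.0, 40.0, 0.0 m³/s.
ΣQ_DR = 157.0 m³/s.
With Δt = 3 h = 10800 s, V = ΣQ_DR · Δt = 157.0 × 10800 = 1.70 × 10^6 m³.

V ≈ 1.70 × 10^6 m³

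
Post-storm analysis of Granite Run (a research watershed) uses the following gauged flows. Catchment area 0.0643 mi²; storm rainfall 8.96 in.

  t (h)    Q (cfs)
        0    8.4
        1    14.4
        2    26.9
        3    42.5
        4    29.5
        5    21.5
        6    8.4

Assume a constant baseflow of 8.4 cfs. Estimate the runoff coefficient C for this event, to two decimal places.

ΣQ_DR = 92.80 cfs; V = ΣQ_DR·Δt = 3.341 × 10^5 ft³.
Runoff depth d = V / A = 2.236 in.
C = d / P = 2.236 / 8.96 = 0.25.

C ≈ 0.25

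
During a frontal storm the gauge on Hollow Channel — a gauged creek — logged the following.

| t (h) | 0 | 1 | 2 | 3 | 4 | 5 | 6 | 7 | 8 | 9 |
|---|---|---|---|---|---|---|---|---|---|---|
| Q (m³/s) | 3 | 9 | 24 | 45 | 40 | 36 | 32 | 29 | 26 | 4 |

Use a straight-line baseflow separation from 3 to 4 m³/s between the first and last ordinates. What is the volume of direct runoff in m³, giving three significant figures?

Direct-runoff ordinates (Q − Q_b): 0.00, 5.89, 20.78, 41.67, 36.56, 32.44, 28.33, 25.22, 22.11, 0.00 m³/s.
ΣQ_DR = 213.0 m³/s.
With Δt = 1 h = 3600 s, V = ΣQ_DR · Δt = 213.0 × 3600 = 7.67 × 10^5 m³.

V ≈ 7.67 × 10^5 m³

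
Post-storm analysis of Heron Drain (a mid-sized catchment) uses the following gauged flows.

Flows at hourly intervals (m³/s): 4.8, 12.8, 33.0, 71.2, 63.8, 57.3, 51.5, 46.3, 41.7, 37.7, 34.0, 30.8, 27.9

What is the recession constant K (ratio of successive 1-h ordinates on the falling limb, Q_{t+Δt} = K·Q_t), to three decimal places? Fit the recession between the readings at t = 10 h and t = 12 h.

K ≈ 0.906

Using the recession-limb readings at t = 10 h and t = 12 h: Q falls from 34.0 to 27.9 m³/s over 2 intervals.
K = (Q₂/Q₁)^(1/2) = (27.9/34.0)^(1/2) = 0.906.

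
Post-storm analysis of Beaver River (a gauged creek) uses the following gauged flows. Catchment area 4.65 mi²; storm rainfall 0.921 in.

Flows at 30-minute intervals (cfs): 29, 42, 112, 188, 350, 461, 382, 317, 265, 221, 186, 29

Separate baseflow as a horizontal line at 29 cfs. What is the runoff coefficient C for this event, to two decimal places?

C ≈ 0.40

ΣQ_DR = 2234 cfs; V = ΣQ_DR·Δt = 4.021 × 10^6 ft³.
Runoff depth d = V / A = 0.3722 in.
C = d / P = 0.3722 / 0.921 = 0.40.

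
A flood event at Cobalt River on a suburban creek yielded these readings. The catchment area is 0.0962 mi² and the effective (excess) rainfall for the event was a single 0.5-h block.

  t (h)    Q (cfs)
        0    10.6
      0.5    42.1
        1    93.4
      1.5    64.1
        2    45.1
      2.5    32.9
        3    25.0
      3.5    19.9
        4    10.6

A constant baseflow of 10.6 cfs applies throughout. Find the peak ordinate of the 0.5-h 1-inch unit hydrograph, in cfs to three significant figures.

Direct runoff: 0.0, 31.5, 82.8, 53.5, 34.5, 22.3, 14.4, 9.3, 0.0 cfs; ΣQ_DR = 248.3 cfs, peak = 82.8 cfs.
Runoff depth d = ΣQ_DR·Δt / A = 248.3 × 1800 / (0.0962 mi²) = 2.000 in.
The 1-inch UH is the DRH scaled by (1 in)/d, so U_p = 82.8 × 1/2.000 = 41.4 cfs.

U_p ≈ 41.4 cfs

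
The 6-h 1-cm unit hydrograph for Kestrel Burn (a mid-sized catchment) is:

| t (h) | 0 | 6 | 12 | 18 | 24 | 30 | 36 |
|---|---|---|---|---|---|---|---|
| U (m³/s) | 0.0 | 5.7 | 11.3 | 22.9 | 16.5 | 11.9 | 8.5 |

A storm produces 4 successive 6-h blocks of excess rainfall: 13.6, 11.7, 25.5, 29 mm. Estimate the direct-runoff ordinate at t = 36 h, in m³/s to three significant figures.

By discrete convolution, Q_j = Σ (P_i / 10 mm) · U_{j−i}.
At t = 36 h (j=6): Q = (13.6/10)·8.5 + (11.7/10)·11.9 + (25.5/10)·16.5 + (29/10)·22.9 = 134 m³/s.

Q ≈ 134 m³/s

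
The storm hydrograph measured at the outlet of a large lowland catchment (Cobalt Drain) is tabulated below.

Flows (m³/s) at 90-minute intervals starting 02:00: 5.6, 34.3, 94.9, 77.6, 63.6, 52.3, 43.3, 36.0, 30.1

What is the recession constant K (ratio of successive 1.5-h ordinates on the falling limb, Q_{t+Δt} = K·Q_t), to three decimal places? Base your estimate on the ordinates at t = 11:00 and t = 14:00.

K ≈ 0.834

Using the recession-limb readings at t = 11:00 and t = 14:00: Q falls from 43.3 to 30.1 m³/s over 2 intervals.
K = (Q₂/Q₁)^(1/2) = (30.1/43.3)^(1/2) = 0.834.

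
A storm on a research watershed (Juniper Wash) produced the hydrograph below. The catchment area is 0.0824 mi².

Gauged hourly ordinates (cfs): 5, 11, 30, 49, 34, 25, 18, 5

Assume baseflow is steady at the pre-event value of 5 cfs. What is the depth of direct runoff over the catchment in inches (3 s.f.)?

d ≈ 2.58 in

Direct runoff: 0.0, 6.0, 25.0, 44.0, 29.0, 20.0, 13.0, 0.0 cfs; ΣQ_DR = 137.0 cfs.
V = ΣQ_DR · Δt = 137.0 × 3600 s = 4.932 × 10^5 ft³.
Over A = 0.0824 mi², depth = V / A = 2.58 in.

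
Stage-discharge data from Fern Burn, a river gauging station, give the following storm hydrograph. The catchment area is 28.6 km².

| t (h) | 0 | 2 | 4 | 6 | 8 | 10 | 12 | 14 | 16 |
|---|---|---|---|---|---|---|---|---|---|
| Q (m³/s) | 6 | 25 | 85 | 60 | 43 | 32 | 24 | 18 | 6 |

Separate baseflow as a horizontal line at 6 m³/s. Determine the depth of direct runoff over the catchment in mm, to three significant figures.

Direct runoff: 0.0, 19.0, 79.0, 54.0, 37.0, 26.0, 18.0, 12.0, 0.0 m³/s; ΣQ_DR = 245.0 m³/s.
V = ΣQ_DR · Δt = 245.0 × 7200 s = 1.764 × 10^6 m³.
Over A = 28.6 km², depth = V / A = 61.7 mm.

d ≈ 61.7 mm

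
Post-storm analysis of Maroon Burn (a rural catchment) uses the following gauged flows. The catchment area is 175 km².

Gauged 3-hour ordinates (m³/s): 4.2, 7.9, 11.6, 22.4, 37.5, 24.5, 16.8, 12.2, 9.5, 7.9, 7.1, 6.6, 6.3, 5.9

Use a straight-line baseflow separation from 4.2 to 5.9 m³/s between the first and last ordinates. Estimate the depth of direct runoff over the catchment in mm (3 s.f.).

Direct runoff: 0.00, 3.57, 7.14, 17.81, 32.78, 19.65, 11.82, 7.08, 4.25, 2.52, 1.59, 0.96, 0.53, 0.00 m³/s; ΣQ_DR = 109.7 m³/s.
V = ΣQ_DR · Δt = 109.7 × 10800 s = 1.185 × 10^6 m³.
Over A = 175 km², depth = V / A = 6.77 mm.

d ≈ 6.77 mm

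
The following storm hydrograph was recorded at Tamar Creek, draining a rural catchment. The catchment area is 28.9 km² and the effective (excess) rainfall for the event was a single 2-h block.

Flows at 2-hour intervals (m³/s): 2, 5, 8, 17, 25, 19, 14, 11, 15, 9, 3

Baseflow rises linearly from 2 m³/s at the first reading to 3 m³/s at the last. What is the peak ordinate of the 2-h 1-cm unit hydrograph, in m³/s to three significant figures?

Direct runoff: 0.00, 2.90, 5.80, 14.70, 22.60, 16.50, 11.40, 8.30, 12.20, 6.10, 0.00 m³/s; ΣQ_DR = 100.5 m³/s, peak = 22.60 m³/s.
Runoff depth d = ΣQ_DR·Δt / A = 100.5 × 7200 / (28.9 km²) = 25.04 mm.
The 1-cm UH is the DRH scaled by (10 mm)/d, so U_p = 22.60 × 10/25.04 = 9.03 m³/s.

U_p ≈ 9.03 m³/s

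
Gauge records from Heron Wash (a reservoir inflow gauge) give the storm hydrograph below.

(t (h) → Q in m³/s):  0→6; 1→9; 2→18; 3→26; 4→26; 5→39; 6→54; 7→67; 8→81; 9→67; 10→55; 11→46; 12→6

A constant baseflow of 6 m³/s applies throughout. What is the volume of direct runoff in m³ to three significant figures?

Direct-runoff ordinates (Q − Q_b): 0.0, 3.0, 12.0, 20.0, 20.0, 33.0, 48.0, 61.0, 75.0, 61.0, 49.0, 40.0, 0.0 m³/s.
ΣQ_DR = 422.0 m³/s.
With Δt = 1 h = 3600 s, V = ΣQ_DR · Δt = 422.0 × 3600 = 1.52 × 10^6 m³.

V ≈ 1.52 × 10^6 m³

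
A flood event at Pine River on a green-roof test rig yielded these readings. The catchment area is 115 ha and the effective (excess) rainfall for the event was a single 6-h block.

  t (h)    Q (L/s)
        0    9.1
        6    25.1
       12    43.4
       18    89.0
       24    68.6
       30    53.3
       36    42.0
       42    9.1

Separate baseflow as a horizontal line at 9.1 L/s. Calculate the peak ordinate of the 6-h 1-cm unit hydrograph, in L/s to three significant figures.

U_p ≈ 159 L/s

Direct runoff: 0.0, 16.0, 34.3, 79.9, 59.5, 44.2, 32.9, 0.0 L/s; ΣQ_DR = 266.8 L/s, peak = 79.9 L/s.
Runoff depth d = ΣQ_DR·Δt / A = 266.8 × 21600 / (115 ha) = 5.011 mm.
The 1-cm UH is the DRH scaled by (10 mm)/d, so U_p = 79.9 × 10/5.011 = 159 L/s.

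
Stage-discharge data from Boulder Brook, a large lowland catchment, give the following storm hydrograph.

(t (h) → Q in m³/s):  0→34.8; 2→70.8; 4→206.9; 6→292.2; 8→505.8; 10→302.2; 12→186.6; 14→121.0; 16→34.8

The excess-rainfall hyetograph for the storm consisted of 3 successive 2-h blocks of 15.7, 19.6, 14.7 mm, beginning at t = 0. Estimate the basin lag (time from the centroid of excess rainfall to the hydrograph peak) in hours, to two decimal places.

t_L ≈ 5.04 h

Centroid of excess rainfall: t_c = Σ P_i·t̄_i / ΣP_i = 2.9600 h (block centres at 1, 3, 5 h).
Hydrograph peak occurs at t = 8 h, so basin lag t_L = 8 − 2.9600 = 5.04 h.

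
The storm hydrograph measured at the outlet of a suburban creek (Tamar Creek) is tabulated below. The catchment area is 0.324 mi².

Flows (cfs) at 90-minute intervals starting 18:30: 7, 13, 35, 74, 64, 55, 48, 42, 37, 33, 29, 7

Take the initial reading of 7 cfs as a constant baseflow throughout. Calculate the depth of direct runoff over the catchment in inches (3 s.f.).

Direct runoff: 0.0, 6.0, 28.0, 67.0, 57.0, 48.0, 41.0, 35.0, 30.0, 26.0, 22.0, 0.0 cfs; ΣQ_DR = 360.0 cfs.
V = ΣQ_DR · Δt = 360.0 × 5400 s = 1.944 × 10^6 ft³.
Over A = 0.324 mi², depth = V / A = 2.58 in.

d ≈ 2.58 in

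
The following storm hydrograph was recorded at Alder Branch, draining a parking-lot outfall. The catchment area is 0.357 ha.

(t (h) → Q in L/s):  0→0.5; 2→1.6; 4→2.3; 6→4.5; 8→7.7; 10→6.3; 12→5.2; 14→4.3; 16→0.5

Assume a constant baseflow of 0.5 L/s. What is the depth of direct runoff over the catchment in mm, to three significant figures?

d ≈ 57.3 mm

Direct runoff: 0.0, 1.1, 1.8, 4.0, 7.2, 5.8, 4.7, 3.8, 0.0 L/s; ΣQ_DR = 28.40 L/s.
V = ΣQ_DR · Δt = 28.40 × 7200 s = 2.045 × 10^5 L.
Over A = 0.357 ha, depth = V / A = 57.3 mm.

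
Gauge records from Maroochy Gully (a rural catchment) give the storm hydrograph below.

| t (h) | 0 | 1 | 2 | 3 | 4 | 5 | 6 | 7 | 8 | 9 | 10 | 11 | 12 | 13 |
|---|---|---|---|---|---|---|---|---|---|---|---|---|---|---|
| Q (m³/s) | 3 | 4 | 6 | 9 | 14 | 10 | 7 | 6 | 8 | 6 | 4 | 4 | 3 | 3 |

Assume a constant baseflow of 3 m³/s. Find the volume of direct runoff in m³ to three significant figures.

V ≈ 1.62 × 10^5 m³

Direct-runoff ordinates (Q − Q_b): 0.0, 1.0, 3.0, 6.0, 11.0, 7.0, 4.0, 3.0, 5.0, 3.0, 1.0, 1.0, 0.0, 0.0 m³/s.
ΣQ_DR = 45.00 m³/s.
With Δt = 1 h = 3600 s, V = ΣQ_DR · Δt = 45.00 × 3600 = 1.62 × 10^5 m³.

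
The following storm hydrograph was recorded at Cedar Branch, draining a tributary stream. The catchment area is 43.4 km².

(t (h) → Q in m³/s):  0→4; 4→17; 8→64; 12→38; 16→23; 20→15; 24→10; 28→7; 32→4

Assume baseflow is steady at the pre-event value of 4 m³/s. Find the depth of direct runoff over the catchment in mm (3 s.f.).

Direct runoff: 0.0, 13.0, 60.0, 34.0, 19.0, 11.0, 6.0, 3.0, 0.0 m³/s; ΣQ_DR = 146.0 m³/s.
V = ΣQ_DR · Δt = 146.0 × 14400 s = 2.102 × 10^6 m³.
Over A = 43.4 km², depth = V / A = 48.4 mm.

d ≈ 48.4 mm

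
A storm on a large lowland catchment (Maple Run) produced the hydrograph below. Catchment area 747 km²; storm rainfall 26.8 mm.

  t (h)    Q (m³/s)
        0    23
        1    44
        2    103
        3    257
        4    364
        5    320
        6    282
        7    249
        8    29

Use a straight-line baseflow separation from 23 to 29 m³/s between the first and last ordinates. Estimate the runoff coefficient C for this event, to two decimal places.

C ≈ 0.26

ΣQ_DR = 1437 m³/s; V = ΣQ_DR·Δt = 5.173 × 10^6 m³.
Runoff depth d = V / A = 6.925 mm.
C = d / P = 6.925 / 26.8 = 0.26.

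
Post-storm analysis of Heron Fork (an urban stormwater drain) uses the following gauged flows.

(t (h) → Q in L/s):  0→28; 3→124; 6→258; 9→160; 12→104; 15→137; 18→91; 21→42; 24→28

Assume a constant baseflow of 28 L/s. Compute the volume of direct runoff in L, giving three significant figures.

V ≈ 7.78 × 10^6 L

Direct-runoff ordinates (Q − Q_b): 0.0, 96.0, 230.0, 132.0, 76.0, 109.0, 63.0, 14.0, 0.0 L/s.
ΣQ_DR = 720.0 L/s.
With Δt = 3 h = 10800 s, V = ΣQ_DR · Δt = 720.0 × 10800 = 7.78 × 10^6 L.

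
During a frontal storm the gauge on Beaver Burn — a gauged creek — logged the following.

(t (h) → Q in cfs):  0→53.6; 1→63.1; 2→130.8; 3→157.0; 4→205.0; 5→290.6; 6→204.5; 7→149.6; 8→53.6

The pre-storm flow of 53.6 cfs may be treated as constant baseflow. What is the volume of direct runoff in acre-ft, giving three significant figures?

V ≈ 68.2 acre-ft

Direct-runoff ordinates (Q − Q_b): 0.0, 9.5, 77.2, 103.4, 151.4, 237.0, 150.9, 96.0, 0.0 cfs.
ΣQ_DR = 825.4 cfs.
With Δt = 1 h = 3600 s, V = ΣQ_DR · Δt = 825.4 × 3600 = 2.97 × 10^6 ft³ = 68.2 acre-ft.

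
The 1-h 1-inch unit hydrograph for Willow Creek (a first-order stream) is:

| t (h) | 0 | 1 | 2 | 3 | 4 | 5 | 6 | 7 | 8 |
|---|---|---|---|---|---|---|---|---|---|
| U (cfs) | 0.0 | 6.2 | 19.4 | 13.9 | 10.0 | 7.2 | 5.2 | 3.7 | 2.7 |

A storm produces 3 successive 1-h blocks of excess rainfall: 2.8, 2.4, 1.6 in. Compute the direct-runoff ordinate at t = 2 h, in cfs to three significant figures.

Q ≈ 69.2 cfs

By discrete convolution, Q_j = Σ (P_i / 1 in) · U_{j−i}.
At t = 2 h (j=2): Q = (2.8/1)·19.4 + (2.4/1)·6.2 + (1.6/1)·0.0 = 69.2 cfs.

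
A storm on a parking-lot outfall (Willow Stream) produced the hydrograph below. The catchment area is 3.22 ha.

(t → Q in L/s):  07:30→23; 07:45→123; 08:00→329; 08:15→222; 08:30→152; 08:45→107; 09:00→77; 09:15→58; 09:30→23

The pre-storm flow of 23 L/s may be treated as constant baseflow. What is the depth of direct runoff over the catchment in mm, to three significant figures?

d ≈ 25.4 mm

Direct runoff: 0.0, 100.0, 306.0, 199.0, 129.0, 84.0, 54.0, 35.0, 0.0 L/s; ΣQ_DR = 907.0 L/s.
V = ΣQ_DR · Δt = 907.0 × 900 s = 8.163 × 10^5 L.
Over A = 3.22 ha, depth = V / A = 25.4 mm.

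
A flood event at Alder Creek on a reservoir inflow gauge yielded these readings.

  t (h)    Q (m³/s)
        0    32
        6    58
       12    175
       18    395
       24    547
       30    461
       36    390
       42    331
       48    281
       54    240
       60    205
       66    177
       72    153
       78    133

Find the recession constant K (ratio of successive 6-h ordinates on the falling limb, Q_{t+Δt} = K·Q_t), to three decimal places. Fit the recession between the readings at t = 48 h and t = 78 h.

Using the recession-limb readings at t = 48 h and t = 78 h: Q falls from 281 to 133 m³/s over 5 intervals.
K = (Q₂/Q₁)^(1/5) = (133/281)^(1/5) = 0.861.

K ≈ 0.861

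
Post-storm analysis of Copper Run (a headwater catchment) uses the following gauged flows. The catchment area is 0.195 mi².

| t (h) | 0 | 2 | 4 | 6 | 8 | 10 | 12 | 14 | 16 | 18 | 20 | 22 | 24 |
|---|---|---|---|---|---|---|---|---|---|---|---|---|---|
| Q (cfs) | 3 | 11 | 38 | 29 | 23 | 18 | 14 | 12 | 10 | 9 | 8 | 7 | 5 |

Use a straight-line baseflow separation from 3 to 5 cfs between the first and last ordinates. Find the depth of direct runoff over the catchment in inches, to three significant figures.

d ≈ 2.15 in

Direct runoff: 0.00, 7.83, 34.67, 25.50, 19.33, 14.17, 10.00, 7.83, 5.67, 4.50, 3.33, 2.17, 0.00 cfs; ΣQ_DR = 135.0 cfs.
V = ΣQ_DR · Δt = 135.0 × 7200 s = 9.720 × 10^5 ft³.
Over A = 0.195 mi², depth = V / A = 2.15 in.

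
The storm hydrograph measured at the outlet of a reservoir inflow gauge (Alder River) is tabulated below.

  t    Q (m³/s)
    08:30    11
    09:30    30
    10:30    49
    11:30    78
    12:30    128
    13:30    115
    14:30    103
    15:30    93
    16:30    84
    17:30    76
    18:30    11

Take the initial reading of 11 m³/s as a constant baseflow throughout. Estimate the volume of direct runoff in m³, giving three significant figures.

Direct-runoff ordinates (Q − Q_b): 0.0, 19.0, 38.0, 67.0, 117.0, 104.0, 92.0, 82.0, 73.0, 65.0, 0.0 m³/s.
ΣQ_DR = 657.0 m³/s.
With Δt = 1 h = 3600 s, V = ΣQ_DR · Δt = 657.0 × 3600 = 2.37 × 10^6 m³.

V ≈ 2.37 × 10^6 m³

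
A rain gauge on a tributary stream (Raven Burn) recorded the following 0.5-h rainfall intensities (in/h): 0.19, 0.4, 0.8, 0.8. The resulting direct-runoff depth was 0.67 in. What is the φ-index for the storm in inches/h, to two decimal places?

φ ≈ 0.22 in/h

Only the 3 blocks with intensity above φ contribute runoff: 0.4, 0.8, 0.8 in/h.
Σ(I−φ)·Δt = d  ⇒  (0.4+0.8+0.8 − 3φ)·0.5 = 0.67
φ = (2.000 − 0.67/0.5) / 3 = 0.22 in/h.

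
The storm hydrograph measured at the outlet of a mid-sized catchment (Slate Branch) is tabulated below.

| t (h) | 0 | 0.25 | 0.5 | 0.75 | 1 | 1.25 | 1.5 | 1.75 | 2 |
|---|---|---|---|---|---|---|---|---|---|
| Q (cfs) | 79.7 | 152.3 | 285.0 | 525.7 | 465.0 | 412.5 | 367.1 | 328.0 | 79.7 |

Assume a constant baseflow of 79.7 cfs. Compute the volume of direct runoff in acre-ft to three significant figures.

Direct-runoff ordinates (Q − Q_b): 0.0, 72.6, 205.3, 446.0, 385.3, 332.8, 287.4, 248.3, 0.0 cfs.
ΣQ_DR = 1978 cfs.
With Δt = 0.25 h = 900 s, V = ΣQ_DR · Δt = 1978 × 900 = 1.78 × 10^6 ft³ = 40.9 acre-ft.

V ≈ 40.9 acre-ft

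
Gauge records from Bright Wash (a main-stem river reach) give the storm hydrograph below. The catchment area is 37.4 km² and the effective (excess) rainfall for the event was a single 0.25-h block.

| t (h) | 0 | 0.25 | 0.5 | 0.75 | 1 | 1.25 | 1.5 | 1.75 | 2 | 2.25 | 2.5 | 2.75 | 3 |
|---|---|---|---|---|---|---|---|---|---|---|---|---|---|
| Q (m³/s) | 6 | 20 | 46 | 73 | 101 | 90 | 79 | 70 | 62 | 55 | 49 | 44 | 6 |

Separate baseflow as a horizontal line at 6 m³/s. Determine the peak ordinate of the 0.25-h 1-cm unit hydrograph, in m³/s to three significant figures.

Direct runoff: 0.0, 14.0, 40.0, 67.0, 95.0, 84.0, 73.0, 64.0, 56.0, 49.0, 43.0, 38.0, 0.0 m³/s; ΣQ_DR = 623.0 m³/s, peak = 95.0 m³/s.
Runoff depth d = ΣQ_DR·Δt / A = 623.0 × 900 / (37.4 km²) = 14.99 mm.
The 1-cm UH is the DRH scaled by (10 mm)/d, so U_p = 95.0 × 10/14.99 = 63.4 m³/s.

U_p ≈ 63.4 m³/s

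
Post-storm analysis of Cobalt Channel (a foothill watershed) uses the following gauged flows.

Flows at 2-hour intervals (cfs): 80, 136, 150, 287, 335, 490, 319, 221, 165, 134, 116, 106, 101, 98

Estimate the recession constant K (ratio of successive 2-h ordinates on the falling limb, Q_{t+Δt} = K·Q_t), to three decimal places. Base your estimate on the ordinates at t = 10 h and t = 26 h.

K ≈ 0.818

Using the recession-limb readings at t = 10 h and t = 26 h: Q falls from 490 to 98 cfs over 8 intervals.
K = (Q₂/Q₁)^(1/8) = (98/490)^(1/8) = 0.818.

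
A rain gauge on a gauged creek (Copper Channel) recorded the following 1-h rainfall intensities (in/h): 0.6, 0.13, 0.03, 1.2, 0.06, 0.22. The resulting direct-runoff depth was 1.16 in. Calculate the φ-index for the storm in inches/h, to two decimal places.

Only the 2 blocks with intensity above φ contribute runoff: 0.6, 1.2 in/h.
Σ(I−φ)·Δt = d  ⇒  (0.6+1.2 − 2φ)·1 = 1.16
φ = (1.800 − 1.16/1) / 2 = 0.32 in/h.

φ ≈ 0.32 in/h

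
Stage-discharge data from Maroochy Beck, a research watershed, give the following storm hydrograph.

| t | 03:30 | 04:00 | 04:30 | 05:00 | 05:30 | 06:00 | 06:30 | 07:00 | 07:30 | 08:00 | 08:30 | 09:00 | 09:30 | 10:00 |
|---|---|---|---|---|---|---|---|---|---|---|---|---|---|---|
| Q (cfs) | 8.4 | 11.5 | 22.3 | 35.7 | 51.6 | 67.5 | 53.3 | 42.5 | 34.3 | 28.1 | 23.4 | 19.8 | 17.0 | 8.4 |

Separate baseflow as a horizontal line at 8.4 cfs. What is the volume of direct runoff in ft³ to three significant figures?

Direct-runoff ordinates (Q − Q_b): 0.0, 3.1, 13.9, 27.3, 43.2, 59.1, 44.9, 34.1, 25.9, 19.7, 15.0, 11.4, 8.6, 0.0 cfs.
ΣQ_DR = 306.2 cfs.
With Δt = 0.5 h = 1800 s, V = ΣQ_DR · Δt = 306.2 × 1800 = 5.51 × 10^5 ft³.

V ≈ 5.51 × 10^5 ft³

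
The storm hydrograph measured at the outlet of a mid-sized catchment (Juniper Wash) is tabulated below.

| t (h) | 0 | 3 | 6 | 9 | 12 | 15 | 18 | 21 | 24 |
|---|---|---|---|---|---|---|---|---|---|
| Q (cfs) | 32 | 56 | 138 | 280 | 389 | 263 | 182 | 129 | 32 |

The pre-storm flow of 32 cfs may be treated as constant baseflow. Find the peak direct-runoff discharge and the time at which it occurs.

Subtracting baseflow gives direct-runoff ordinates: 0.0, 24.0, 106.0, 248.0, 357.0, 231.0, 150.0, 97.0, 0.0 cfs.
The maximum is 357.0 cfs, occurring at the reading for t = 12 h.

Q_p = 357.0 cfs at t = 12 h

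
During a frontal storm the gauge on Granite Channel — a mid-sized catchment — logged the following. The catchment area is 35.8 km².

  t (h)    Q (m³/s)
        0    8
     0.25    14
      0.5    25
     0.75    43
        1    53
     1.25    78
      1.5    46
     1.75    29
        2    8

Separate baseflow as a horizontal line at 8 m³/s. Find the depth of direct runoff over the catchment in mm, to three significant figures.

Direct runoff: 0.0, 6.0, 17.0, 35.0, 45.0, 70.0, 38.0, 21.0, 0.0 m³/s; ΣQ_DR = 232.0 m³/s.
V = ΣQ_DR · Δt = 232.0 × 900 s = 2.088 × 10^5 m³.
Over A = 35.8 km², depth = V / A = 5.83 mm.

d ≈ 5.83 mm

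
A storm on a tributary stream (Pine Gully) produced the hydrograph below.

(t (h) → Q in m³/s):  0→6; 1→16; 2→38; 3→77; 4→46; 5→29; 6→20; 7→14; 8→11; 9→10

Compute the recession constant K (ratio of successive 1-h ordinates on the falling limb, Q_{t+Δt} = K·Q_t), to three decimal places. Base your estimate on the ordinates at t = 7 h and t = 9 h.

K ≈ 0.845

Using the recession-limb readings at t = 7 h and t = 9 h: Q falls from 14 to 10 m³/s over 2 intervals.
K = (Q₂/Q₁)^(1/2) = (10/14)^(1/2) = 0.845.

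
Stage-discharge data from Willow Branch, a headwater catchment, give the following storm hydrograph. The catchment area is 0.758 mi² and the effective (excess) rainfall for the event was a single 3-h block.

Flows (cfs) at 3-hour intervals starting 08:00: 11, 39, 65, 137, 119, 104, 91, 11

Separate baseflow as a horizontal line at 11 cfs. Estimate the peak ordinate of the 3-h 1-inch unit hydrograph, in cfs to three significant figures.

Direct runoff: 0.0, 28.0, 54.0, 126.0, 108.0, 93.0, 80.0, 0.0 cfs; ΣQ_DR = 489.0 cfs, peak = 126.0 cfs.
Runoff depth d = ΣQ_DR·Δt / A = 489.0 × 10800 / (0.758 mi²) = 2.999 in.
The 1-inch UH is the DRH scaled by (1 in)/d, so U_p = 126.0 × 1/2.999 = 42.0 cfs.

U_p ≈ 42.0 cfs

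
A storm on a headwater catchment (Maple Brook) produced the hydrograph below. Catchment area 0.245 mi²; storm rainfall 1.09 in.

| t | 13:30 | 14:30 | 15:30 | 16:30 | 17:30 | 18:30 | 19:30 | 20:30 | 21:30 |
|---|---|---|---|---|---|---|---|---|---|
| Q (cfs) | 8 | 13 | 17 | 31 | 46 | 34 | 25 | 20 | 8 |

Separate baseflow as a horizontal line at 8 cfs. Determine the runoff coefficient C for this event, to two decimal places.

C ≈ 0.75

ΣQ_DR = 130.0 cfs; V = ΣQ_DR·Δt = 4.680 × 10^5 ft³.
Runoff depth d = V / A = 0.8222 in.
C = d / P = 0.8222 / 1.09 = 0.75.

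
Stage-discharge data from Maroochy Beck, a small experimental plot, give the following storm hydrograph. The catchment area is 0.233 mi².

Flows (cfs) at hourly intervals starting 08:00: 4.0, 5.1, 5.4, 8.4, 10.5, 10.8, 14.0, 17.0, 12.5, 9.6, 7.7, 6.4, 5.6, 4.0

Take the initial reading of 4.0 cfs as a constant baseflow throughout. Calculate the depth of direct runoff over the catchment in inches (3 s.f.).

d ≈ 0.432 in

Direct runoff: 0.0, 1.1, 1.4, 4.4, 6.5, 6.8, 10.0, 13.0, 8.5, 5.6, 3.7, 2.4, 1.6, 0.0 cfs; ΣQ_DR = 65.00 cfs.
V = ΣQ_DR · Δt = 65.00 × 3600 s = 2.340 × 10^5 ft³.
Over A = 0.233 mi², depth = V / A = 0.432 in.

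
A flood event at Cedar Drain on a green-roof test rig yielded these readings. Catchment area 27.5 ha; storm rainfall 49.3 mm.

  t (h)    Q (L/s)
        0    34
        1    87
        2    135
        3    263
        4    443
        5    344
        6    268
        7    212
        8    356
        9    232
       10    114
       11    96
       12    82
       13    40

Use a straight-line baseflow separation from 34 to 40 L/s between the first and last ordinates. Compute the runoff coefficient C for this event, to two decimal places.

C ≈ 0.58

ΣQ_DR = 2188 L/s; V = ΣQ_DR·Δt = 7.877 × 10^6 L.
Runoff depth d = V / A = 28.64 mm.
C = d / P = 28.64 / 49.3 = 0.58.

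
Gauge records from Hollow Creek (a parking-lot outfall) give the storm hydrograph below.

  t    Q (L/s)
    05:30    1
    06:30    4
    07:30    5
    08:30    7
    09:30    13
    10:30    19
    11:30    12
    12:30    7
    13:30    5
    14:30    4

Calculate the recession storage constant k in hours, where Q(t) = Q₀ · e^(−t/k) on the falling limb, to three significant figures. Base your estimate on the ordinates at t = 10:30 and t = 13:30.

On the falling limb, Q drops from 19 to 5 L/s between t = 10:30 and t = 13:30 (Δt = 3 h).
k = −Δt / ln(Q₂/Q₁) = −3 / ln(5/19) = 2.25 h.

k ≈ 2.25 h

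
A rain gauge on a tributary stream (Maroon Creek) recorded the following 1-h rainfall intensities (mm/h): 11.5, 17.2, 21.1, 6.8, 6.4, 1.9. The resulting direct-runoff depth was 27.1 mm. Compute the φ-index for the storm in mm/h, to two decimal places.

Only the 3 blocks with intensity above φ contribute runoff: 11.5, 17.2, 21.1 mm/h.
Σ(I−φ)·Δt = d  ⇒  (11.5+17.2+21.1 − 3φ)·1 = 27.1
φ = (49.80 − 27.1/1) / 3 = 7.57 mm/h.

φ ≈ 7.57 mm/h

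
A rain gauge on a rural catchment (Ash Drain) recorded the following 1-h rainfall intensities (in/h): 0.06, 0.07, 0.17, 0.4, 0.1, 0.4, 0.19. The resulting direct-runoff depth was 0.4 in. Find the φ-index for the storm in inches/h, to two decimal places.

Only the 2 blocks with intensity above φ contribute runoff: 0.4, 0.4 in/h.
Σ(I−φ)·Δt = d  ⇒  (0.4+0.4 − 2φ)·1 = 0.4
φ = (0.8000 − 0.4/1) / 2 = 0.20 in/h.

φ ≈ 0.20 in/h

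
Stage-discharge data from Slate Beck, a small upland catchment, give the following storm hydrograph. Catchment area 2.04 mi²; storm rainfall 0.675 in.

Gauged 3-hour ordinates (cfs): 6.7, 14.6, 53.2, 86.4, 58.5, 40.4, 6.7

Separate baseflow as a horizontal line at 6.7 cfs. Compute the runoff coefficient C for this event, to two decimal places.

ΣQ_DR = 219.6 cfs; V = ΣQ_DR·Δt = 2.372 × 10^6 ft³.
Runoff depth d = V / A = 0.5004 in.
C = d / P = 0.5004 / 0.675 = 0.74.

C ≈ 0.74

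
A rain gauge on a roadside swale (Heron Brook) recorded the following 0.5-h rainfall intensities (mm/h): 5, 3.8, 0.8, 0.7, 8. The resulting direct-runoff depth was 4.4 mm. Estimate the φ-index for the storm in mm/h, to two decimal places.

φ ≈ 2.67 mm/h

Only the 3 blocks with intensity above φ contribute runoff: 5, 3.8, 8 mm/h.
Σ(I−φ)·Δt = d  ⇒  (5+3.8+8 − 3φ)·0.5 = 4.4
φ = (16.80 − 4.4/0.5) / 3 = 2.67 mm/h.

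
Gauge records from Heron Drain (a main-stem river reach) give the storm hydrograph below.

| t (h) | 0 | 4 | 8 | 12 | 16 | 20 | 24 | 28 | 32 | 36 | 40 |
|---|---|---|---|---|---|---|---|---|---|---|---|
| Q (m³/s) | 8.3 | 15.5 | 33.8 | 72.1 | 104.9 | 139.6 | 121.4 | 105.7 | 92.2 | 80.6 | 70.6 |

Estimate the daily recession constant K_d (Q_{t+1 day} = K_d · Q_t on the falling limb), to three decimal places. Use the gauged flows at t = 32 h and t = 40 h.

Between t = 32 h and t = 40 h the flow falls from 92.2 to 70.6 m³/s over 2×4 h = 8 h.
Per-interval ratio K = (70.6/92.2)^(1/2) = 0.8751; K_d = K^(24/4) = 0.449.

K_d ≈ 0.449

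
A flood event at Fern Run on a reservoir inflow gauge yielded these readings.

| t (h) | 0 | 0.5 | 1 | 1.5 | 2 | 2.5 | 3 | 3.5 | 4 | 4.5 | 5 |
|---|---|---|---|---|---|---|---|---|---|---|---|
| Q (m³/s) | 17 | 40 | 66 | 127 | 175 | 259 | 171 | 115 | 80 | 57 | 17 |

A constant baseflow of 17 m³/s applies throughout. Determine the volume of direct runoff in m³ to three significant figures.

V ≈ 1.69 × 10^6 m³

Direct-runoff ordinates (Q − Q_b): 0.0, 23.0, 49.0, 110.0, 158.0, 242.0, 154.0, 98.0, 63.0, 40.0, 0.0 m³/s.
ΣQ_DR = 937.0 m³/s.
With Δt = 0.5 h = 1800 s, V = ΣQ_DR · Δt = 937.0 × 1800 = 1.69 × 10^6 m³.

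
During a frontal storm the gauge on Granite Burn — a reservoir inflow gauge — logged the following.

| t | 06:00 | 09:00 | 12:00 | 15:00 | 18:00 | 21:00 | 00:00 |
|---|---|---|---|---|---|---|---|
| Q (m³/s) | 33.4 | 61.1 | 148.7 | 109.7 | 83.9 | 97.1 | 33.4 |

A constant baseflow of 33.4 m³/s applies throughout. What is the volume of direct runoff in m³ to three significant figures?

Direct-runoff ordinates (Q − Q_b): 0.0, 27.7, 115.3, 76.3, 50.5, 63.7, 0.0 m³/s.
ΣQ_DR = 333.5 m³/s.
With Δt = 3 h = 10800 s, V = ΣQ_DR · Δt = 333.5 × 10800 = 3.60 × 10^6 m³.

V ≈ 3.60 × 10^6 m³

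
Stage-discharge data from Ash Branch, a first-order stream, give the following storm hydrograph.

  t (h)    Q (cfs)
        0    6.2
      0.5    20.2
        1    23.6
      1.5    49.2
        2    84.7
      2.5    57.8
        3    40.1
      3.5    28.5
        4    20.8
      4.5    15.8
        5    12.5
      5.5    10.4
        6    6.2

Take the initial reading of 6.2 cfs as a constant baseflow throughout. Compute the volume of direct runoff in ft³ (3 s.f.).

Direct-runoff ordinates (Q − Q_b): 0.0, 14.0, 17.4, 43.0, 78.5, 51.6, 33.9, 22.3, 14.6, 9.6, 6.3, 4.2, 0.0 cfs.
ΣQ_DR = 295.4 cfs.
With Δt = 0.5 h = 1800 s, V = ΣQ_DR · Δt = 295.4 × 1800 = 5.32 × 10^5 ft³.

V ≈ 5.32 × 10^5 ft³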